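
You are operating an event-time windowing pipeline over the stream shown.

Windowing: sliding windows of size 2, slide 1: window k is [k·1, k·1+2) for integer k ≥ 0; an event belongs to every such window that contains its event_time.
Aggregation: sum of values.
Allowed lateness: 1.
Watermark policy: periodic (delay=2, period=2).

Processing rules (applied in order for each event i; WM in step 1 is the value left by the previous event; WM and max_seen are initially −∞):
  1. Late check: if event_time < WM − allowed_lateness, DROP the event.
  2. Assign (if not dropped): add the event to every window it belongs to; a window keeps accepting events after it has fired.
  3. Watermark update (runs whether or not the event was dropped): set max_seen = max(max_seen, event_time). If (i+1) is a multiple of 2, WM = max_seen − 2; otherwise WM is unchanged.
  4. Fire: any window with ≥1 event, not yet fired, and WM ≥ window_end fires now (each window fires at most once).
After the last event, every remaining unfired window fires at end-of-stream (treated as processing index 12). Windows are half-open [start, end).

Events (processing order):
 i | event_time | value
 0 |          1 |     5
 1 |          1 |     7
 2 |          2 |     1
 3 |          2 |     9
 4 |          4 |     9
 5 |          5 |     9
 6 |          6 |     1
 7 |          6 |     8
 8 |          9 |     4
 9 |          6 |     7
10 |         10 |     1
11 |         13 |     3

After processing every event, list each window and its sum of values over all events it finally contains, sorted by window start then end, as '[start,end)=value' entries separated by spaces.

i=0 t=1 v=5: → [1,3),[0,2); WM=−∞
i=1 t=1 v=7: → [1,3),[0,2); WM=-1
i=2 t=2 v=1: → [2,4),[1,3); WM=-1
i=3 t=2 v=9: → [2,4),[1,3); WM=0
i=4 t=4 v=9: → [4,6),[3,5); WM=0
i=5 t=5 v=9: → [5,7),[4,6); WM=3; [0,2) fires=12 [1,3) fires=22
i=6 t=6 v=1: → [6,8),[5,7); WM=3
i=7 t=6 v=8: → [6,8),[5,7); WM=4; [2,4) fires=10
i=8 t=9 v=4: → [9,11),[8,10); WM=4
i=9 t=6 v=7: → [6,8),[5,7); WM=7; [3,5) fires=9 [4,6) fires=18 [5,7) fires=25
i=10 t=10 v=1: → [10,12),[9,11); WM=7
i=11 t=13 v=3: → [13,15),[12,14); WM=11; [6,8) fires=16 [8,10) fires=4 [9,11) fires=5

[0,2)=12 [1,3)=22 [2,4)=10 [3,5)=9 [4,6)=18 [5,7)=25 [6,8)=16 [8,10)=4 [9,11)=5 [10,12)=1 [12,14)=3 [13,15)=3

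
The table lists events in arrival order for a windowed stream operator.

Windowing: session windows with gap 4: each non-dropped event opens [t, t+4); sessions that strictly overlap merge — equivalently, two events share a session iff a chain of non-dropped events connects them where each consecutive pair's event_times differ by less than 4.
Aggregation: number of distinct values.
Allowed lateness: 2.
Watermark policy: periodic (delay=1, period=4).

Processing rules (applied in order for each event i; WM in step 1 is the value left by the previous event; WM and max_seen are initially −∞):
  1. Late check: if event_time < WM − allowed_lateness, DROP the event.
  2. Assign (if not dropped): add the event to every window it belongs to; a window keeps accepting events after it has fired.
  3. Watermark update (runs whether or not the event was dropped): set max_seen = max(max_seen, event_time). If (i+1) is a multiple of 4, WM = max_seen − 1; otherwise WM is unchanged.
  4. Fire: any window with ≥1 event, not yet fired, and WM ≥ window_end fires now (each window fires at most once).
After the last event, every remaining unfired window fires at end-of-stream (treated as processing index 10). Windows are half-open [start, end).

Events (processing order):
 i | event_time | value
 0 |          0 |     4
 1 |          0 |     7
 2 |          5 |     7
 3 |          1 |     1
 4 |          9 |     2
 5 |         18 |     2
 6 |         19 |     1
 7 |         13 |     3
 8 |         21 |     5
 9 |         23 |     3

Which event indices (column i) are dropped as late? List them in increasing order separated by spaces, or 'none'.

none

i=0 t=0 v=4: → [0,4); WM=−∞
i=1 t=0 v=7: → [0,4); WM=−∞
i=2 t=5 v=7: → [5,9); WM=−∞
i=3 t=1 v=1: → [0,5); WM=4
i=4 t=9 v=2: → [9,13); WM=4
i=5 t=18 v=2: → [18,22); WM=4
i=6 t=19 v=1: → [18,23); WM=4
i=7 t=13 v=3: → [13,17); WM=18
i=8 t=21 v=5: → [18,25); WM=18
i=9 t=23 v=3: → [18,27); WM=18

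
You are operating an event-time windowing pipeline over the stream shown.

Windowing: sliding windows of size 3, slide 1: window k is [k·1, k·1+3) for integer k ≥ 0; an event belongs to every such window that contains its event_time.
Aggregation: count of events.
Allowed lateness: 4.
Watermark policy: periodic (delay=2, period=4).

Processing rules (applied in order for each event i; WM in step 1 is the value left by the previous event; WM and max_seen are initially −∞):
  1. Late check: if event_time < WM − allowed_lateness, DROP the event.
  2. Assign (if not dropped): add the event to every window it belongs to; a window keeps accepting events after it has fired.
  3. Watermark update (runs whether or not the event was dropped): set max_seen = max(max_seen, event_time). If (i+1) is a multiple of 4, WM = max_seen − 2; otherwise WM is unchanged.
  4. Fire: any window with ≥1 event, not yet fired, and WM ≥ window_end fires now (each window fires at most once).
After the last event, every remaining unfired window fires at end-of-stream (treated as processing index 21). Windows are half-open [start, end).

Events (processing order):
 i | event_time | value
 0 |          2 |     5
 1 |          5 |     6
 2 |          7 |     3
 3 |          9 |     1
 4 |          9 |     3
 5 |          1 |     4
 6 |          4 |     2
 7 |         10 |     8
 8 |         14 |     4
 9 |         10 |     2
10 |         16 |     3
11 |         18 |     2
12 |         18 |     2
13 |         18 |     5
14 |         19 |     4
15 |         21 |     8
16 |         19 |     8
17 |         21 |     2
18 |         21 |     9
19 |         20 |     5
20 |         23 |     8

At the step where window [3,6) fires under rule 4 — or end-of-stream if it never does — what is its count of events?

i=0 t=2 v=5: → [2,5),[1,4),[0,3); WM=−∞
i=1 t=5 v=6: → [5,8),[4,7),[3,6); WM=−∞
i=2 t=7 v=3: → [7,10),[6,9),[5,8); WM=−∞
i=3 t=9 v=1: → [9,12),[8,11),[7,10); WM=7; [0,3) fires=1 [1,4) fires=1 [2,5) fires=1 [3,6) fires=1 [4,7) fires=1
i=4 t=9 v=3: → [9,12),[8,11),[7,10); WM=7
i=5 t=1 v=4: DROP (t<7-4); WM=7
i=6 t=4 v=2: → [4,7),[3,6),[2,5); WM=7
i=7 t=10 v=8: → [10,13),[9,12),[8,11); WM=8; [5,8) fires=2
i=8 t=14 v=4: → [14,17),[13,16),[12,15); WM=8
i=9 t=10 v=2: → [10,13),[9,12),[8,11); WM=8
i=10 t=16 v=3: → [16,19),[15,18),[14,17); WM=8
i=11 t=18 v=2: → [18,21),[17,20),[16,19); WM=16; [6,9) fires=1 [7,10) fires=3 [8,11) fires=4 [9,12) fires=4 [10,13) fires=2 [12,15) fires=1 [13,16) fires=1
i=12 t=18 v=2: → [18,21),[17,20),[16,19); WM=16
i=13 t=18 v=5: → [18,21),[17,20),[16,19); WM=16
i=14 t=19 v=4: → [19,22),[18,21),[17,20); WM=16
i=15 t=21 v=8: → [21,24),[20,23),[19,22); WM=19; [14,17) fires=2 [15,18) fires=1 [16,19) fires=4
i=16 t=19 v=8: → [19,22),[18,21),[17,20); WM=19
i=17 t=21 v=2: → [21,24),[20,23),[19,22); WM=19
i=18 t=21 v=9: → [21,24),[20,23),[19,22); WM=19
i=19 t=20 v=5: → [20,23),[19,22),[18,21); WM=19
i=20 t=23 v=8: → [23,26),[22,25),[21,24); WM=19

1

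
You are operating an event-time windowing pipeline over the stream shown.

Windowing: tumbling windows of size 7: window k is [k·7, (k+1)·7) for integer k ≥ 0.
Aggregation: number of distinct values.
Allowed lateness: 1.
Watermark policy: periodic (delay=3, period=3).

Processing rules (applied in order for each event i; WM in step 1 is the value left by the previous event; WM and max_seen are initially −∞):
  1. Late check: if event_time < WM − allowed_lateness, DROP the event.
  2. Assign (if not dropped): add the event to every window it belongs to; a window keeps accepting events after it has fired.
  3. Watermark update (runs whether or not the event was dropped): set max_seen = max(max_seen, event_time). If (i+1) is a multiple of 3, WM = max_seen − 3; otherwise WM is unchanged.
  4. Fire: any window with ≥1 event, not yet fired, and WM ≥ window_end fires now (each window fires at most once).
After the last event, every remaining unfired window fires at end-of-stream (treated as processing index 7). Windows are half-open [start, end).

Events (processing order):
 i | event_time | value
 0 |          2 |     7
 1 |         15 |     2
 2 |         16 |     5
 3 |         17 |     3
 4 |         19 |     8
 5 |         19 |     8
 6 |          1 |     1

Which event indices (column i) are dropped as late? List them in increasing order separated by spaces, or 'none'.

i=0 t=2 v=7: → [0,7); WM=−∞
i=1 t=15 v=2: → [14,21); WM=−∞
i=2 t=16 v=5: → [14,21); WM=13; [0,7) fires=1
i=3 t=17 v=3: → [14,21); WM=13
i=4 t=19 v=8: → [14,21); WM=13
i=5 t=19 v=8: → [14,21); WM=16
i=6 t=1 v=1: DROP (t<16-1); WM=16

6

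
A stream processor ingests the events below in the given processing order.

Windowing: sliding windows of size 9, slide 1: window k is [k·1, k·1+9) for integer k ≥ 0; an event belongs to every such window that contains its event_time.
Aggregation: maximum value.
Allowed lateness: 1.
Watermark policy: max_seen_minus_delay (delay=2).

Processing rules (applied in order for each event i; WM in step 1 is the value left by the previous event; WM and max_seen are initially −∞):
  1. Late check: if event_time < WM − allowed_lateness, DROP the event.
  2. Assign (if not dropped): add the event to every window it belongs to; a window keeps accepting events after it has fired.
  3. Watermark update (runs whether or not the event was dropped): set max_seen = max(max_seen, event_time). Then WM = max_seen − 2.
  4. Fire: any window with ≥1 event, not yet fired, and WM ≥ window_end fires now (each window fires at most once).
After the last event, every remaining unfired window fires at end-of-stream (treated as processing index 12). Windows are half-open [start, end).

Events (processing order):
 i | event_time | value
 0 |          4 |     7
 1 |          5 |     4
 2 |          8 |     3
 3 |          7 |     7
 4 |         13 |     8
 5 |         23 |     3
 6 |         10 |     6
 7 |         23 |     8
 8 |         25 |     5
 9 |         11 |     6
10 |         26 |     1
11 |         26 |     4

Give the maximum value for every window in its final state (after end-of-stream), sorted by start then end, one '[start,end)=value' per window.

[0,9)=7 [1,10)=7 [2,11)=7 [3,12)=7 [4,13)=7 [5,14)=8 [6,15)=8 [7,16)=8 [8,17)=8 [9,18)=8 [10,19)=8 [11,20)=8 [12,21)=8 [13,22)=8 [15,24)=8 [16,25)=8 [17,26)=8 [18,27)=8 [19,28)=8 [20,29)=8 [21,30)=8 [22,31)=8 [23,32)=8 [24,33)=5 [25,34)=5 [26,35)=4

i=0 t=4 v=7: → [4,13),[3,12),[2,11),[1,10),[0,9); WM=2
i=1 t=5 v=4: → [5,14),[4,13),[3,12),[2,11),[1,10),[0,9); WM=3
i=2 t=8 v=3: → [8,17),[7,16),[6,15),[5,14),[4,13),[3,12),[2,11),[1,10),[0,9); WM=6
i=3 t=7 v=7: → [7,16),[6,15),[5,14),[4,13),[3,12),[2,11),[1,10),[0,9); WM=6
i=4 t=13 v=8: → [13,22),[12,21),[11,20),[10,19),[9,18),[8,17),[7,16),[6,15),[5,14); WM=11; [0,9) fires=7 [1,10) fires=7 [2,11) fires=7
i=5 t=23 v=3: → [23,32),[22,31),[21,30),[20,29),[19,28),[18,27),[17,26),[16,25),[15,24); WM=21; [3,12) fires=7 [4,13) fires=7 [5,14) fires=8 [6,15) fires=8 [7,16) fires=8 [8,17) fires=8 [9,18) fires=8 [10,19) fires=8 [11,20) fires=8 [12,21) fires=8
i=6 t=10 v=6: DROP (t<21-1); WM=21
i=7 t=23 v=8: → [23,32),[22,31),[21,30),[20,29),[19,28),[18,27),[17,26),[16,25),[15,24); WM=21
i=8 t=25 v=5: → [25,34),[24,33),[23,32),[22,31),[21,30),[20,29),[19,28),[18,27),[17,26); WM=23; [13,22) fires=8
i=9 t=11 v=6: DROP (t<23-1); WM=23
i=10 t=26 v=1: → [26,35),[25,34),[24,33),[23,32),[22,31),[21,30),[20,29),[19,28),[18,27); WM=24; [15,24) fires=8
i=11 t=26 v=4: → [26,35),[25,34),[24,33),[23,32),[22,31),[21,30),[20,29),[19,28),[18,27); WM=24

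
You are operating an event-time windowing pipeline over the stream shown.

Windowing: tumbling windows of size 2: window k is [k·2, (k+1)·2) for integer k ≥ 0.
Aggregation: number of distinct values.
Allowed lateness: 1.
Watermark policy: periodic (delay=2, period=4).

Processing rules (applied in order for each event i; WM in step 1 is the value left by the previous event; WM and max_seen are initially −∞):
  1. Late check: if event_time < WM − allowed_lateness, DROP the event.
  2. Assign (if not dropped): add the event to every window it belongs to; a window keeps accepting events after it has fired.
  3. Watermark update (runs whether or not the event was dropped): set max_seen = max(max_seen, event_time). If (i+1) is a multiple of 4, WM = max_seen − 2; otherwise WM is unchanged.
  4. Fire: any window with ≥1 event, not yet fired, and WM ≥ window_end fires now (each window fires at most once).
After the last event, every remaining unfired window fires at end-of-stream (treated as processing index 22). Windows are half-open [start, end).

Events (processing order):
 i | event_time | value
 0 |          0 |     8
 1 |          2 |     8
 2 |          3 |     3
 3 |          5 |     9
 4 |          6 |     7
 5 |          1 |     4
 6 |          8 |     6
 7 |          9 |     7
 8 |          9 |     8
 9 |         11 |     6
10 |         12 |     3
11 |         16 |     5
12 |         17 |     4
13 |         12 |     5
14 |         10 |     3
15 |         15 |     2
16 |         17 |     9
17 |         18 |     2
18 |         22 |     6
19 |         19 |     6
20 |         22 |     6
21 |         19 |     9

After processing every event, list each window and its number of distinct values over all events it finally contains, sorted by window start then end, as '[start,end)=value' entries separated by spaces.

i=0 t=0 v=8: → [0,2); WM=−∞
i=1 t=2 v=8: → [2,4); WM=−∞
i=2 t=3 v=3: → [2,4); WM=−∞
i=3 t=5 v=9: → [4,6); WM=3; [0,2) fires=1
i=4 t=6 v=7: → [6,8); WM=3
i=5 t=1 v=4: DROP (t<3-1); WM=3
i=6 t=8 v=6: → [8,10); WM=3
i=7 t=9 v=7: → [8,10); WM=7; [2,4) fires=2 [4,6) fires=1
i=8 t=9 v=8: → [8,10); WM=7
i=9 t=11 v=6: → [10,12); WM=7
i=10 t=12 v=3: → [12,14); WM=7
i=11 t=16 v=5: → [16,18); WM=14; [6,8) fires=1 [8,10) fires=3 [10,12) fires=1 [12,14) fires=1
i=12 t=17 v=4: → [16,18); WM=14
i=13 t=12 v=5: DROP (t<14-1); WM=14
i=14 t=10 v=3: DROP (t<14-1); WM=14
i=15 t=15 v=2: → [14,16); WM=15
i=16 t=17 v=9: → [16,18); WM=15
i=17 t=18 v=2: → [18,20); WM=15
i=18 t=22 v=6: → [22,24); WM=15
i=19 t=19 v=6: → [18,20); WM=20; [14,16) fires=1 [16,18) fires=3 [18,20) fires=2
i=20 t=22 v=6: → [22,24); WM=20
i=21 t=19 v=9: → [18,20); WM=20

[0,2)=1 [2,4)=2 [4,6)=1 [6,8)=1 [8,10)=3 [10,12)=1 [12,14)=1 [14,16)=1 [16,18)=3 [18,20)=3 [22,24)=1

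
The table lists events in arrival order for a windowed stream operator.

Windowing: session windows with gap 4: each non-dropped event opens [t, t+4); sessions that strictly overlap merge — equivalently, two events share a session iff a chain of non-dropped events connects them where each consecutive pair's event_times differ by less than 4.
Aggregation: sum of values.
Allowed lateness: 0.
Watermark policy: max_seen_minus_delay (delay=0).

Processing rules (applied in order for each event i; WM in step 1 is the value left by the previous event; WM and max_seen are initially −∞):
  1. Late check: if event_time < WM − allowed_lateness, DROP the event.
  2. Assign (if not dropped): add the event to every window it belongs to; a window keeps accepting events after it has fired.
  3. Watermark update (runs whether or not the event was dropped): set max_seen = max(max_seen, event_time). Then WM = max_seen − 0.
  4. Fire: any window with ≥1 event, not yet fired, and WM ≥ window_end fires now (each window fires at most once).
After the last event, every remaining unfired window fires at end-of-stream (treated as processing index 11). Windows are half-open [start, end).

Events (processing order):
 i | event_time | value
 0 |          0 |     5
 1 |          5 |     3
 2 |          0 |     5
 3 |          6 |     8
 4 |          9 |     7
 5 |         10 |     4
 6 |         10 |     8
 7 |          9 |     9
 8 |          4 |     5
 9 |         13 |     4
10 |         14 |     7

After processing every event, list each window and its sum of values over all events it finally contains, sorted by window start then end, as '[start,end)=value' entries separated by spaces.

i=0 t=0 v=5: → [0,4); WM=0
i=1 t=5 v=3: → [5,9); WM=5
i=2 t=0 v=5: DROP (t<5-0); WM=5
i=3 t=6 v=8: → [5,10); WM=6
i=4 t=9 v=7: → [5,13); WM=9
i=5 t=10 v=4: → [5,14); WM=10
i=6 t=10 v=8: → [5,14); WM=10
i=7 t=9 v=9: DROP (t<10-0); WM=10
i=8 t=4 v=5: DROP (t<10-0); WM=10
i=9 t=13 v=4: → [5,17); WM=13
i=10 t=14 v=7: → [5,18); WM=14

[0,4)=5 [5,18)=41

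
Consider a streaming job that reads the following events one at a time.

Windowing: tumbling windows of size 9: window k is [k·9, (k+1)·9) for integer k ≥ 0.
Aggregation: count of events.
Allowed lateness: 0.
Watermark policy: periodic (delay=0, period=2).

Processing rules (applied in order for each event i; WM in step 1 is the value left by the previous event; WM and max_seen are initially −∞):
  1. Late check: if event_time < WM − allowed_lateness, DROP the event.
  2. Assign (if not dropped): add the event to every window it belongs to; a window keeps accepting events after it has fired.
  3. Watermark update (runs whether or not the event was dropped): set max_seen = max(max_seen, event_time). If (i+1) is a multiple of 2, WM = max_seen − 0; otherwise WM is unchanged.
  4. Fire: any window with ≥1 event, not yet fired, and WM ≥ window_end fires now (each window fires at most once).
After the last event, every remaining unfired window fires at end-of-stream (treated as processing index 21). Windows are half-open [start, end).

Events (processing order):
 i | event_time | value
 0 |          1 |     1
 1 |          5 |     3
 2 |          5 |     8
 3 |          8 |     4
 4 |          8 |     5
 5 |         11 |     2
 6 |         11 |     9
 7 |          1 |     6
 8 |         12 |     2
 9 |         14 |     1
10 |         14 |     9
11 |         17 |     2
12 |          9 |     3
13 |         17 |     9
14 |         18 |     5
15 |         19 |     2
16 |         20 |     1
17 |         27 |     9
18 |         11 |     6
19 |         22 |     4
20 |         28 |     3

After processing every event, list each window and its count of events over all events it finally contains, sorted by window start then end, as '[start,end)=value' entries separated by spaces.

i=0 t=1 v=1: → [0,9); WM=−∞
i=1 t=5 v=3: → [0,9); WM=5
i=2 t=5 v=8: → [0,9); WM=5
i=3 t=8 v=4: → [0,9); WM=8
i=4 t=8 v=5: → [0,9); WM=8
i=5 t=11 v=2: → [9,18); WM=11; [0,9) fires=5
i=6 t=11 v=9: → [9,18); WM=11
i=7 t=1 v=6: DROP (t<11-0); WM=11
i=8 t=12 v=2: → [9,18); WM=11
i=9 t=14 v=1: → [9,18); WM=14
i=10 t=14 v=9: → [9,18); WM=14
i=11 t=17 v=2: → [9,18); WM=17
i=12 t=9 v=3: DROP (t<17-0); WM=17
i=13 t=17 v=9: → [9,18); WM=17
i=14 t=18 v=5: → [18,27); WM=17
i=15 t=19 v=2: → [18,27); WM=19; [9,18) fires=7
i=16 t=20 v=1: → [18,27); WM=19
i=17 t=27 v=9: → [27,36); WM=27; [18,27) fires=3
i=18 t=11 v=6: DROP (t<27-0); WM=27
i=19 t=22 v=4: DROP (t<27-0); WM=27
i=20 t=28 v=3: → [27,36); WM=27

[0,9)=5 [9,18)=7 [18,27)=3 [27,36)=2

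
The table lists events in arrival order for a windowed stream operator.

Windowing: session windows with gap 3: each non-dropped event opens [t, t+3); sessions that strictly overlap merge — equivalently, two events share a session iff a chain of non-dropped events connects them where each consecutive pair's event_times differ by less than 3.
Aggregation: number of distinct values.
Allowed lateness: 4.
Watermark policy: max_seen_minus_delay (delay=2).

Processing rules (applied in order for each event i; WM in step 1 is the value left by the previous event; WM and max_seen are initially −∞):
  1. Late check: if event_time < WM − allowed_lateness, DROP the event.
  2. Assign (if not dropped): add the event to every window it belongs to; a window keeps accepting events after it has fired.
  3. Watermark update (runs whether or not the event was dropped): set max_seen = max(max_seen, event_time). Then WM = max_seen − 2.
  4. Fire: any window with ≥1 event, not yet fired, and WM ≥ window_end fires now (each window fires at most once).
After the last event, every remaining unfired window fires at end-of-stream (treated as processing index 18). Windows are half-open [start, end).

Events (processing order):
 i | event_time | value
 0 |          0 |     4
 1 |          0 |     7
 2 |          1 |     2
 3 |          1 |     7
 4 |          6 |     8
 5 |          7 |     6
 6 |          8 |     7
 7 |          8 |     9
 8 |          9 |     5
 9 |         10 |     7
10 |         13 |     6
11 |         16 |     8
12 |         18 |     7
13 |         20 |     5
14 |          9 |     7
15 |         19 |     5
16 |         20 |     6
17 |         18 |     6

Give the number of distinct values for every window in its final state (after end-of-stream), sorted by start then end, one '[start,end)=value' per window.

i=0 t=0 v=4: → [0,3); WM=-2
i=1 t=0 v=7: → [0,3); WM=-2
i=2 t=1 v=2: → [0,4); WM=-1
i=3 t=1 v=7: → [0,4); WM=-1
i=4 t=6 v=8: → [6,9); WM=4
i=5 t=7 v=6: → [6,10); WM=5
i=6 t=8 v=7: → [6,11); WM=6
i=7 t=8 v=9: → [6,11); WM=6
i=8 t=9 v=5: → [6,12); WM=7
i=9 t=10 v=7: → [6,13); WM=8
i=10 t=13 v=6: → [13,16); WM=11
i=11 t=16 v=8: → [16,19); WM=14
i=12 t=18 v=7: → [16,21); WM=16
i=13 t=20 v=5: → [16,23); WM=18
i=14 t=9 v=7: DROP (t<18-4); WM=18
i=15 t=19 v=5: → [16,23); WM=18
i=16 t=20 v=6: → [16,23); WM=18
i=17 t=18 v=6: → [16,23); WM=18

[0,4)=3 [6,13)=5 [13,16)=1 [16,23)=4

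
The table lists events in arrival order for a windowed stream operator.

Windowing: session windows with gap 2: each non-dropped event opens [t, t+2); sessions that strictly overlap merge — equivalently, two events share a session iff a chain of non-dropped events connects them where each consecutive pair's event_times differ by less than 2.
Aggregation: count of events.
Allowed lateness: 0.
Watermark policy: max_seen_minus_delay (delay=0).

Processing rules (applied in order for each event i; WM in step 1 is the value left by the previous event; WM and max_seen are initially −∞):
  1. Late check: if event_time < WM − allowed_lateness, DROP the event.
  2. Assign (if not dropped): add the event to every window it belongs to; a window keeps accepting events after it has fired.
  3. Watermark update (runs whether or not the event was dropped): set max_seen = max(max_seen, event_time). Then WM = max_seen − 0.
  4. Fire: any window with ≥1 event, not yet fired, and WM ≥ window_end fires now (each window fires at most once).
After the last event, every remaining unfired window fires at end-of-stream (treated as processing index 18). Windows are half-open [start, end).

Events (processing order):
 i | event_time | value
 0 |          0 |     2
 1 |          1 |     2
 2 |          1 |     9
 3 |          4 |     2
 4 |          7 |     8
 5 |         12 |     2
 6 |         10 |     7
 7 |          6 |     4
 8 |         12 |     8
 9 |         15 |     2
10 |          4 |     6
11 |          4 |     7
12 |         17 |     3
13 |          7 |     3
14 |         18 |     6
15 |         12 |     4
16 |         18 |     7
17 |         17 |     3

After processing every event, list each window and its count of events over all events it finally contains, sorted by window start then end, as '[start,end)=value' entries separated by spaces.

i=0 t=0 v=2: → [0,2); WM=0
i=1 t=1 v=2: → [0,3); WM=1
i=2 t=1 v=9: → [0,3); WM=1
i=3 t=4 v=2: → [4,6); WM=4
i=4 t=7 v=8: → [7,9); WM=7
i=5 t=12 v=2: → [12,14); WM=12
i=6 t=10 v=7: DROP (t<12-0); WM=12
i=7 t=6 v=4: DROP (t<12-0); WM=12
i=8 t=12 v=8: → [12,14); WM=12
i=9 t=15 v=2: → [15,17); WM=15
i=10 t=4 v=6: DROP (t<15-0); WM=15
i=11 t=4 v=7: DROP (t<15-0); WM=15
i=12 t=17 v=3: → [17,19); WM=17
i=13 t=7 v=3: DROP (t<17-0); WM=17
i=14 t=18 v=6: → [17,20); WM=18
i=15 t=12 v=4: DROP (t<18-0); WM=18
i=16 t=18 v=7: → [17,20); WM=18
i=17 t=17 v=3: DROP (t<18-0); WM=18

[0,3)=3 [4,6)=1 [7,9)=1 [12,14)=2 [15,17)=1 [17,20)=3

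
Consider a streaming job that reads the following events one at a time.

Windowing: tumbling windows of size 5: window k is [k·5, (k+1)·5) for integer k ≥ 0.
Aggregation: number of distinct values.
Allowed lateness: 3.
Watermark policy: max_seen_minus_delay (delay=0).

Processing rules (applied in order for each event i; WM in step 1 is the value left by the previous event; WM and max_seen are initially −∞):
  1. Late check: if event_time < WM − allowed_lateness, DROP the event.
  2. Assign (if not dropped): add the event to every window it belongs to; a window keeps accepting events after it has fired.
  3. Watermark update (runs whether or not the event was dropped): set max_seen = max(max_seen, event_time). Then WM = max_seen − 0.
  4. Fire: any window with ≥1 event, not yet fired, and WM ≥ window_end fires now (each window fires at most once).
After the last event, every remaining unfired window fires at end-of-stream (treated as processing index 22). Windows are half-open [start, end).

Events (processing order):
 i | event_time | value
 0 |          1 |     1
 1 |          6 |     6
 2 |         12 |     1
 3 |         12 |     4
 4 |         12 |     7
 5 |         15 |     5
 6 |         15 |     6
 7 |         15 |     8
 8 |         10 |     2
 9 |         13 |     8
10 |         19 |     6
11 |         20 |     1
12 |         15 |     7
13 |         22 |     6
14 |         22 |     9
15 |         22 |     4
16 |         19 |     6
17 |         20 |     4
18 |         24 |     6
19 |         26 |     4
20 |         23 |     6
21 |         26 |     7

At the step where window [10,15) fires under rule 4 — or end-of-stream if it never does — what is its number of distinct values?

i=0 t=1 v=1: → [0,5); WM=1
i=1 t=6 v=6: → [5,10); WM=6; [0,5) fires=1
i=2 t=12 v=1: → [10,15); WM=12; [5,10) fires=1
i=3 t=12 v=4: → [10,15); WM=12
i=4 t=12 v=7: → [10,15); WM=12
i=5 t=15 v=5: → [15,20); WM=15; [10,15) fires=3
i=6 t=15 v=6: → [15,20); WM=15
i=7 t=15 v=8: → [15,20); WM=15
i=8 t=10 v=2: DROP (t<15-3); WM=15
i=9 t=13 v=8: → [10,15); WM=15
i=10 t=19 v=6: → [15,20); WM=19
i=11 t=20 v=1: → [20,25); WM=20; [15,20) fires=3
i=12 t=15 v=7: DROP (t<20-3); WM=20
i=13 t=22 v=6: → [20,25); WM=22
i=14 t=22 v=9: → [20,25); WM=22
i=15 t=22 v=4: → [20,25); WM=22
i=16 t=19 v=6: → [15,20); WM=22
i=17 t=20 v=4: → [20,25); WM=22
i=18 t=24 v=6: → [20,25); WM=24
i=19 t=26 v=4: → [25,30); WM=26; [20,25) fires=4
i=20 t=23 v=6: → [20,25); WM=26
i=21 t=26 v=7: → [25,30); WM=26

3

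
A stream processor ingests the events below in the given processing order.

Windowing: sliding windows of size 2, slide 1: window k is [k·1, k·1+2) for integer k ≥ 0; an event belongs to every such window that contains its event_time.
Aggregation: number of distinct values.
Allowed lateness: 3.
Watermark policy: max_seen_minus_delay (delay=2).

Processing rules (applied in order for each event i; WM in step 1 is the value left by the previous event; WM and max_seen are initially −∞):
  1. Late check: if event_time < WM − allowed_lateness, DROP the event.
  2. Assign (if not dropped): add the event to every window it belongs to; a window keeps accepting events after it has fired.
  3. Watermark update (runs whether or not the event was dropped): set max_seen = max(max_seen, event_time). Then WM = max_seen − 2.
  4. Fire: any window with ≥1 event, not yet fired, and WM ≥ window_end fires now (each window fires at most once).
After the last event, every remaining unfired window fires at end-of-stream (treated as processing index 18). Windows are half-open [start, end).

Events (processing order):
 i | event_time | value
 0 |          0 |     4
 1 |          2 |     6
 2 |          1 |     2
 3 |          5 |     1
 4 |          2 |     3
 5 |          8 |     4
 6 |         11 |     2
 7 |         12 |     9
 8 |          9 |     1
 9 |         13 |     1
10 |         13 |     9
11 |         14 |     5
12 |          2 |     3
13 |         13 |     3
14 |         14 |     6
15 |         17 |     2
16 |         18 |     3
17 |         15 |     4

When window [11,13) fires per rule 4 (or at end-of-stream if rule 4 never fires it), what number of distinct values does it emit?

i=0 t=0 v=4: → [0,2); WM=-2
i=1 t=2 v=6: → [2,4),[1,3); WM=0
i=2 t=1 v=2: → [1,3),[0,2); WM=0
i=3 t=5 v=1: → [5,7),[4,6); WM=3; [0,2) fires=2 [1,3) fires=2
i=4 t=2 v=3: → [2,4),[1,3); WM=3
i=5 t=8 v=4: → [8,10),[7,9); WM=6; [2,4) fires=2 [4,6) fires=1
i=6 t=11 v=2: → [11,13),[10,12); WM=9; [5,7) fires=1 [7,9) fires=1
i=7 t=12 v=9: → [12,14),[11,13); WM=10; [8,10) fires=1
i=8 t=9 v=1: → [9,11),[8,10); WM=10
i=9 t=13 v=1: → [13,15),[12,14); WM=11; [9,11) fires=1
i=10 t=13 v=9: → [13,15),[12,14); WM=11
i=11 t=14 v=5: → [14,16),[13,15); WM=12; [10,12) fires=1
i=12 t=2 v=3: DROP (t<12-3); WM=12
i=13 t=13 v=3: → [13,15),[12,14); WM=12
i=14 t=14 v=6: → [14,16),[13,15); WM=12
i=15 t=17 v=2: → [17,19),[16,18); WM=15; [11,13) fires=2 [12,14) fires=3 [13,15) fires=5
i=16 t=18 v=3: → [18,20),[17,19); WM=16; [14,16) fires=2
i=17 t=15 v=4: → [15,17),[14,16); WM=16

2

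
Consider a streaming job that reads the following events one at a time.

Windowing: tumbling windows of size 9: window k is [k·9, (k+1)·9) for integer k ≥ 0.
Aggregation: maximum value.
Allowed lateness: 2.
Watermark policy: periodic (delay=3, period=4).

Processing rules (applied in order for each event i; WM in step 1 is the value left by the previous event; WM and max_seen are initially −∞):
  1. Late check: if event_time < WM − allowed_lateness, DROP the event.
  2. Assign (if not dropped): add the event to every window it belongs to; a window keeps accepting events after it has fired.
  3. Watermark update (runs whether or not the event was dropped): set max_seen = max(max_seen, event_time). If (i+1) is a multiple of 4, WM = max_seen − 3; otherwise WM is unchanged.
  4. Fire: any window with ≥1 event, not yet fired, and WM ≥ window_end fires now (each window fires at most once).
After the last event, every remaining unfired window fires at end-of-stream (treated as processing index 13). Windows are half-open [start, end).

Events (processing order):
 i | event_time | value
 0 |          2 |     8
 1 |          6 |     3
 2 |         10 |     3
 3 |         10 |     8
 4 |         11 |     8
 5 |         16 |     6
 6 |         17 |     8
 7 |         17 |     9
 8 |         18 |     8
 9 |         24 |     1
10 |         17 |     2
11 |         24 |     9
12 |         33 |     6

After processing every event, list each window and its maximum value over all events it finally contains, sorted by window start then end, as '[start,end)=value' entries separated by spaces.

[0,9)=8 [9,18)=9 [18,27)=9 [27,36)=6

i=0 t=2 v=8: → [0,9); WM=−∞
i=1 t=6 v=3: → [0,9); WM=−∞
i=2 t=10 v=3: → [9,18); WM=−∞
i=3 t=10 v=8: → [9,18); WM=7
i=4 t=11 v=8: → [9,18); WM=7
i=5 t=16 v=6: → [9,18); WM=7
i=6 t=17 v=8: → [9,18); WM=7
i=7 t=17 v=9: → [9,18); WM=14; [0,9) fires=8
i=8 t=18 v=8: → [18,27); WM=14
i=9 t=24 v=1: → [18,27); WM=14
i=10 t=17 v=2: → [9,18); WM=14
i=11 t=24 v=9: → [18,27); WM=21; [9,18) fires=9
i=12 t=33 v=6: → [27,36); WM=21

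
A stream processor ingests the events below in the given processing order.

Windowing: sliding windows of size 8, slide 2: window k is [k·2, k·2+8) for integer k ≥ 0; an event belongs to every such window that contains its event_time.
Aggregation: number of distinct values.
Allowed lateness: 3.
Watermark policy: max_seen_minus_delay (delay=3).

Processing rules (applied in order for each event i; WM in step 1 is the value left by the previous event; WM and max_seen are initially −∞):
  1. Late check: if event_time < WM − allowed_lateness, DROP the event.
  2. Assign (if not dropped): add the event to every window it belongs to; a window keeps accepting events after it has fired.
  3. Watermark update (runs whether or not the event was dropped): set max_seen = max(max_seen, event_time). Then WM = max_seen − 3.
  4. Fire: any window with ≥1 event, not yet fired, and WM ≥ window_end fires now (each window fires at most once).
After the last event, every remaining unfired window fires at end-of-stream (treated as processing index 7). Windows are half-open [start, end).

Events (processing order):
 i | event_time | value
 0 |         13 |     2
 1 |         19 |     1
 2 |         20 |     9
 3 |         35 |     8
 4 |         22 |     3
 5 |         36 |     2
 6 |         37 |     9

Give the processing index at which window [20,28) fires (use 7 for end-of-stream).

3

i=0 t=13 v=2: → [12,20),[10,18),[8,16),[6,14); WM=10
i=1 t=19 v=1: → [18,26),[16,24),[14,22),[12,20); WM=16; [6,14) fires=1 [8,16) fires=1
i=2 t=20 v=9: → [20,28),[18,26),[16,24),[14,22); WM=17
i=3 t=35 v=8: → [34,42),[32,40),[30,38),[28,36); WM=32; [10,18) fires=1 [12,20) fires=2 [14,22) fires=2 [16,24) fires=2 [18,26) fires=2 [20,28) fires=1
i=4 t=22 v=3: DROP (t<32-3); WM=32
i=5 t=36 v=2: → [36,44),[34,42),[32,40),[30,38); WM=33
i=6 t=37 v=9: → [36,44),[34,42),[32,40),[30,38); WM=34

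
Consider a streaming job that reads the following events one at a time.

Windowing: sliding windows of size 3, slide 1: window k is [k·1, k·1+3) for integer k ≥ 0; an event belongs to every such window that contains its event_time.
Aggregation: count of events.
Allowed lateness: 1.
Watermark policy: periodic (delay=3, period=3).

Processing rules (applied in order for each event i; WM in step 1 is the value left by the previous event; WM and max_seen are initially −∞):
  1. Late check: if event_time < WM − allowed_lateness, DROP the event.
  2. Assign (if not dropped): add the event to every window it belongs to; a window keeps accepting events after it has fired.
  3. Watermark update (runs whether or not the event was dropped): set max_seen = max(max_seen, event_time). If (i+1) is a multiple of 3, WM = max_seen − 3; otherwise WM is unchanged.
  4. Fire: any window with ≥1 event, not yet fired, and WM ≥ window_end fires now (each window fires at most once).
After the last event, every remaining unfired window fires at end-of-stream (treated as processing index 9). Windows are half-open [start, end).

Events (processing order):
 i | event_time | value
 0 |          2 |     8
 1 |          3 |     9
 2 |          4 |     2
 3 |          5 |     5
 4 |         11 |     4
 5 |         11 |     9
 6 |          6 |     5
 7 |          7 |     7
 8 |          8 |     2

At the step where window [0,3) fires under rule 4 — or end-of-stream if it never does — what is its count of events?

1

i=0 t=2 v=8: → [2,5),[1,4),[0,3); WM=−∞
i=1 t=3 v=9: → [3,6),[2,5),[1,4); WM=−∞
i=2 t=4 v=2: → [4,7),[3,6),[2,5); WM=1
i=3 t=5 v=5: → [5,8),[4,7),[3,6); WM=1
i=4 t=11 v=4: → [11,14),[10,13),[9,12); WM=1
i=5 t=11 v=9: → [11,14),[10,13),[9,12); WM=8; [0,3) fires=1 [1,4) fires=2 [2,5) fires=3 [3,6) fires=3 [4,7) fires=2 [5,8) fires=1
i=6 t=6 v=5: DROP (t<8-1); WM=8
i=7 t=7 v=7: → [7,10),[6,9),[5,8); WM=8
i=8 t=8 v=2: → [8,11),[7,10),[6,9); WM=8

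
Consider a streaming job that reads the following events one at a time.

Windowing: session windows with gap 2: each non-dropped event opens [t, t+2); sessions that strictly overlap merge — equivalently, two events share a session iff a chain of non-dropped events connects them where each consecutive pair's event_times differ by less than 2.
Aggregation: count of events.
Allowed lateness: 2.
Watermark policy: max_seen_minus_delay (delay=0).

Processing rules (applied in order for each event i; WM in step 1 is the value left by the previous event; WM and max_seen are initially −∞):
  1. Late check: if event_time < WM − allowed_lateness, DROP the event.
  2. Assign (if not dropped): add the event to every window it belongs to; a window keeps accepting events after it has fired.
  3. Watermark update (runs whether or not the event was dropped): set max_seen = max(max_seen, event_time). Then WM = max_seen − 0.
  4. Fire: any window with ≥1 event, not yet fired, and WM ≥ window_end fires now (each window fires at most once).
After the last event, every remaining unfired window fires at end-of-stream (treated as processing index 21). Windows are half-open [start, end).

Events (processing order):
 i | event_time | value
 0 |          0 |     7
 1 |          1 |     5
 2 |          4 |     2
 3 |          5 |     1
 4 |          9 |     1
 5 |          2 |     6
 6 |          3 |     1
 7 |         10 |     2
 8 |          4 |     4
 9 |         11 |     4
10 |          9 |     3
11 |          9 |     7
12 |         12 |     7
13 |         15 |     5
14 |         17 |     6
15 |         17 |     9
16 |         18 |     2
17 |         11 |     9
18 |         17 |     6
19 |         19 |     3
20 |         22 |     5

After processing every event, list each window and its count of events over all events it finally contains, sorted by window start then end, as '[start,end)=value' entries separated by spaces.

[0,3)=2 [4,7)=2 [9,14)=6 [15,17)=1 [17,21)=5 [22,24)=1

i=0 t=0 v=7: → [0,2); WM=0
i=1 t=1 v=5: → [0,3); WM=1
i=2 t=4 v=2: → [4,6); WM=4
i=3 t=5 v=1: → [4,7); WM=5
i=4 t=9 v=1: → [9,11); WM=9
i=5 t=2 v=6: DROP (t<9-2); WM=9
i=6 t=3 v=1: DROP (t<9-2); WM=9
i=7 t=10 v=2: → [9,12); WM=10
i=8 t=4 v=4: DROP (t<10-2); WM=10
i=9 t=11 v=4: → [9,13); WM=11
i=10 t=9 v=3: → [9,13); WM=11
i=11 t=9 v=7: → [9,13); WM=11
i=12 t=12 v=7: → [9,14); WM=12
i=13 t=15 v=5: → [15,17); WM=15
i=14 t=17 v=6: → [17,19); WM=17
i=15 t=17 v=9: → [17,19); WM=17
i=16 t=18 v=2: → [17,20); WM=18
i=17 t=11 v=9: DROP (t<18-2); WM=18
i=18 t=17 v=6: → [17,20); WM=18
i=19 t=19 v=3: → [17,21); WM=19
i=20 t=22 v=5: → [22,24); WM=22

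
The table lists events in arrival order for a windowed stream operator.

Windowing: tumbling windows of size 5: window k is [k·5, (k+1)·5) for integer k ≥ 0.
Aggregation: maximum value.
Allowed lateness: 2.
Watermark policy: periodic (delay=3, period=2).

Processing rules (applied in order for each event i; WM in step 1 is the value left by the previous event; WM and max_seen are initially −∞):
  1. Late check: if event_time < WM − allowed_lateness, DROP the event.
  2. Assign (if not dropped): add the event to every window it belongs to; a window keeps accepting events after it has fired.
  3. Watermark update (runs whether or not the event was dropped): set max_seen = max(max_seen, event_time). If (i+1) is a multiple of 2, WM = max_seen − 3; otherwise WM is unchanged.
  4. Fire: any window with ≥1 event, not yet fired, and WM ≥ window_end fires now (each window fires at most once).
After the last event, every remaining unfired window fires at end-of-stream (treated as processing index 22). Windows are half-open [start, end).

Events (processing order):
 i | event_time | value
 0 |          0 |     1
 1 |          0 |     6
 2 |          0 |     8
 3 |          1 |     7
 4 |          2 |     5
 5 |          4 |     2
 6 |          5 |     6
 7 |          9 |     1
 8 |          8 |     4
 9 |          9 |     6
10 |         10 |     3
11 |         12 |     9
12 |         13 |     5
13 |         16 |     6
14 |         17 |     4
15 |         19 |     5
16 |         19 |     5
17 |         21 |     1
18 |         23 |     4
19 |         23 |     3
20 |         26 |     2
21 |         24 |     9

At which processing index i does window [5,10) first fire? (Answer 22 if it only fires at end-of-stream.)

i=0 t=0 v=1: → [0,5); WM=−∞
i=1 t=0 v=6: → [0,5); WM=-3
i=2 t=0 v=8: → [0,5); WM=-3
i=3 t=1 v=7: → [0,5); WM=-2
i=4 t=2 v=5: → [0,5); WM=-2
i=5 t=4 v=2: → [0,5); WM=1
i=6 t=5 v=6: → [5,10); WM=1
i=7 t=9 v=1: → [5,10); WM=6; [0,5) fires=8
i=8 t=8 v=4: → [5,10); WM=6
i=9 t=9 v=6: → [5,10); WM=6
i=10 t=10 v=3: → [10,15); WM=6
i=11 t=12 v=9: → [10,15); WM=9
i=12 t=13 v=5: → [10,15); WM=9
i=13 t=16 v=6: → [15,20); WM=13; [5,10) fires=6
i=14 t=17 v=4: → [15,20); WM=13
i=15 t=19 v=5: → [15,20); WM=16; [10,15) fires=9
i=16 t=19 v=5: → [15,20); WM=16
i=17 t=21 v=1: → [20,25); WM=18
i=18 t=23 v=4: → [20,25); WM=18
i=19 t=23 v=3: → [20,25); WM=20; [15,20) fires=6
i=20 t=26 v=2: → [25,30); WM=20
i=21 t=24 v=9: → [20,25); WM=23

13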